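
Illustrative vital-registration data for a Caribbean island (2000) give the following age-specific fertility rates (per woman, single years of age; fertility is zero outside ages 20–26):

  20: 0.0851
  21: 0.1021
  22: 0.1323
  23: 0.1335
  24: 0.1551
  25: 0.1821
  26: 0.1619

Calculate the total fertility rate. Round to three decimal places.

0.952

Sum of ASFRs = 0.0851 + 0.1021 + 0.1323 + 0.1335 + 0.1551 + 0.1821 + 0.1619 = 0.9521
TFR = 0.9521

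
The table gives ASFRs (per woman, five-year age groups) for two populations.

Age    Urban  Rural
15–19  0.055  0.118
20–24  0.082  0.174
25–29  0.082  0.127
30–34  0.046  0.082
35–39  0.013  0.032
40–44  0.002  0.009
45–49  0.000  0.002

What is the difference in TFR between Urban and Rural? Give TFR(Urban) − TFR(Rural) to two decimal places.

-1.32

Urban:
  Sum of ASFRs = 0.055 + 0.082 + 0.082 + 0.046 + 0.013 + 0.002 + 0.000 = 0.280
  TFR = 5 × 0.280 = 1.4
Rural:
  Sum of ASFRs = 0.118 + 0.174 + 0.127 + 0.082 + 0.032 + 0.009 + 0.002 = 0.544
  TFR = 5 × 0.544 = 2.72
Difference = 1.4 − 2.72 = -1.32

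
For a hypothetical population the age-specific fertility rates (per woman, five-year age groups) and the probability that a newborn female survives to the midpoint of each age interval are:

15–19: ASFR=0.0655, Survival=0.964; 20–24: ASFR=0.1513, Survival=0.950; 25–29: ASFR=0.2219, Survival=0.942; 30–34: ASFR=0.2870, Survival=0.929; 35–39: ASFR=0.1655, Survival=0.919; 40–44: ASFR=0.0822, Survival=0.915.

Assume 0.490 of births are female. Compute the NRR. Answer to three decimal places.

Proportion female at birth = 0.490.
Each age group contributes 5 × ASFR × survival:
  15–19: 5 × 0.0655 × 0.964 = 0.31571
  20–24: 5 × 0.1513 × 0.950 = 0.71868
  25–29: 5 × 0.2219 × 0.942 = 1.04515
  30–34: 5 × 0.2870 × 0.929 = 1.33312
  35–39: 5 × 0.1655 × 0.919 = 0.76047
  40–44: 5 × 0.0822 × 0.915 = 0.37607
Sum = 4.54920
NRR = 0.490 × 4.54920 = 2.22911
An NRR exceeding 1 indicates intrinsic growth under these rates.

2.229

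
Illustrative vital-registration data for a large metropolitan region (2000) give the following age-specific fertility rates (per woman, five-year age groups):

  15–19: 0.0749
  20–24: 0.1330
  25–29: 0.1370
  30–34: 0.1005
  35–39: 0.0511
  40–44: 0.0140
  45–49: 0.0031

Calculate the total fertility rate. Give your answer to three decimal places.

Sum of ASFRs = 0.0749 + 0.1330 + 0.1370 + 0.1005 + 0.0511 + 0.0140 + 0.0031 = 0.5136
TFR = 5 × 0.5136 = 2.568

2.568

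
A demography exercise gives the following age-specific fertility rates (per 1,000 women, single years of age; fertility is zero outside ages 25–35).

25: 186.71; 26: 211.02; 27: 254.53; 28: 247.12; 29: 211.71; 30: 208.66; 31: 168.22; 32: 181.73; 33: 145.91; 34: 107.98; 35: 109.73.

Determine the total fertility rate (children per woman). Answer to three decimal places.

2.033

Sum of ASFRs = 186.71 + 211.02 + 254.53 + 247.12 + 211.71 + 208.66 + 168.22 + 181.73 + 145.91 + 107.98 + 109.73 = 2033.32
TFR = 2033.32 / 1000 = 2.03332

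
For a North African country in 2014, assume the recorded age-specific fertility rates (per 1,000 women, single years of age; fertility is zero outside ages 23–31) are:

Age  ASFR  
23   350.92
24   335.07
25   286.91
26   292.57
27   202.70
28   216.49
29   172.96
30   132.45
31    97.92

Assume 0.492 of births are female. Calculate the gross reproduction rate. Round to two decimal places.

Proportion female at birth = 0.492.
Sum of ASFRs = 350.92 + 335.07 + 286.91 + 292.57 + 202.70 + 216.49 + 172.96 + 132.45 + 97.92 = 2087.99
TFR = 2087.99 / 1000 = 2.08799
GRR = 0.492 × 2.08799 = 1.02729

1.03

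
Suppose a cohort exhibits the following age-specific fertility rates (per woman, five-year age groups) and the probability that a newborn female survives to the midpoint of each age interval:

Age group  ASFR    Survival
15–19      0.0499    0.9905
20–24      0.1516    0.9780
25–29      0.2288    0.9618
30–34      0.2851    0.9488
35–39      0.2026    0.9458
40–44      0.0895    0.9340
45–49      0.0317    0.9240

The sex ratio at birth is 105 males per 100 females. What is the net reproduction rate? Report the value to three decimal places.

Proportion female at birth = 100 / (100 + 105) = 0.48780.
Survival-weighted fertility by age (5·fₓ·Sₓ):
  15–19: 5 × 0.0499 × 0.9905 = 0.24713
  20–24: 5 × 0.1516 × 0.9780 = 0.74132
  25–29: 5 × 0.2288 × 0.9618 = 1.10030
  30–34: 5 × 0.2851 × 0.9488 = 1.35251
  35–39: 5 × 0.2026 × 0.9458 = 0.95810
  40–44: 5 × 0.0895 × 0.9340 = 0.41797
  45–49: 5 × 0.0317 × 0.9240 = 0.14645
Sum = 4.96378
NRR = 0.48780 × 4.96378 = 2.42133

2.421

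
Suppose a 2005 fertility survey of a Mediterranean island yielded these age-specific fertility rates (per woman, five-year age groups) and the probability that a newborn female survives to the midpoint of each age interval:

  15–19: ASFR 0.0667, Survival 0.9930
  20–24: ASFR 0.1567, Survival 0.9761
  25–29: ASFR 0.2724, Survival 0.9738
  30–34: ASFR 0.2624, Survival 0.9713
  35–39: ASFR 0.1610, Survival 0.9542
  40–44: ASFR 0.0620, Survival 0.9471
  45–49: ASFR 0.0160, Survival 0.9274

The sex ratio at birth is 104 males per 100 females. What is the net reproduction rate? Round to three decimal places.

2.369

Proportion female at birth = 100 / (100 + 104) = 0.49020.
Weighting each age-specific rate by interval width and survival:
  15–19: 5 × 0.0667 × 0.9930 = 0.33117
  20–24: 5 × 0.1567 × 0.9761 = 0.76477
  25–29: 5 × 0.2724 × 0.9738 = 1.32632
  30–34: 5 × 0.2624 × 0.9713 = 1.27435
  35–39: 5 × 0.1610 × 0.9542 = 0.76813
  40–44: 5 × 0.0620 × 0.9471 = 0.29360
  45–49: 5 × 0.0160 × 0.9274 = 0.07419
Sum = 4.83253
NRR = 0.49020 × 4.83253 = 2.36891
With NRR above 1 the population is above replacement fertility.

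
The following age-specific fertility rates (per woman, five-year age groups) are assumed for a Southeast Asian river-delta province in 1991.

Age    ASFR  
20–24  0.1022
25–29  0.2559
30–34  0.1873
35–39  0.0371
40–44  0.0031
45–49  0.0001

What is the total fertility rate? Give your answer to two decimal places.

2.93

Sum of ASFRs = 0.1022 + 0.2559 + 0.1873 + 0.0371 + 0.0031 + 0.0001 = 0.5857
TFR = 5 × 0.5857 = 2.9285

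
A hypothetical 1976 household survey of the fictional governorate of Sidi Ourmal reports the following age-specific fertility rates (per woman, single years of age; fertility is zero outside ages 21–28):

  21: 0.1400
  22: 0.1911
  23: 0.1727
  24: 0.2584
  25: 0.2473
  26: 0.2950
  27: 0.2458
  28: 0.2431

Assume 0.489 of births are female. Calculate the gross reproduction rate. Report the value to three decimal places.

Proportion female at birth = 0.489.
Sum of ASFRs = 0.1400 + 0.1911 + 0.1727 + 0.2584 + 0.2473 + 0.2950 + 0.2458 + 0.2431 = 1.7934
TFR = 1.7934
GRR = 0.489 × 1.7934 = 0.87697

0.877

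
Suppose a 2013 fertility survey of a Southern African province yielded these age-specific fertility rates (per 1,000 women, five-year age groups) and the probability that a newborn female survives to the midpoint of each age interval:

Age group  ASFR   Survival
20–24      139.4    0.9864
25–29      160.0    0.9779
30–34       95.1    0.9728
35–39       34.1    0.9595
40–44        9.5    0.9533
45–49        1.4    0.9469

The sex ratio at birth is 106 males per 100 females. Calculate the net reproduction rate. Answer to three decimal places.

Proportion female at birth = 100 / (100 + 106) = 0.48544.
Weighting each age-specific rate by interval width and survival:
  20–24: 5 × 139.4/1000 × 0.9864 = 0.68752
  25–29: 5 × 160.0/1000 × 0.9779 = 0.78232
  30–34: 5 × 95.1/1000 × 0.9728 = 0.46257
  35–39: 5 × 34.1/1000 × 0.9595 = 0.16359
  40–44: 5 × 9.5/1000 × 0.9533 = 0.04528
  45–49: 5 × 1.4/1000 × 0.9469 = 0.00663
Sum = 2.14791
NRR = 0.48544 × 2.14791 = 1.04268
With NRR above 1 the population is above replacement fertility.

1.043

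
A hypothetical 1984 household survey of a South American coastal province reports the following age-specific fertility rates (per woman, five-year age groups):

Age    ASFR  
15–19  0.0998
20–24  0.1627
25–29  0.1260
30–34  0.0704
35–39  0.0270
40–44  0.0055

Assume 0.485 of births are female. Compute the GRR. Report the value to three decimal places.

1.192

Proportion female at birth = 0.485.
Sum of ASFRs = 0.0998 + 0.1627 + 0.1260 + 0.0704 + 0.0270 + 0.0055 = 0.4914
TFR = 5 × 0.4914 = 2.457
GRR = 0.485 × 2.457 = 1.19165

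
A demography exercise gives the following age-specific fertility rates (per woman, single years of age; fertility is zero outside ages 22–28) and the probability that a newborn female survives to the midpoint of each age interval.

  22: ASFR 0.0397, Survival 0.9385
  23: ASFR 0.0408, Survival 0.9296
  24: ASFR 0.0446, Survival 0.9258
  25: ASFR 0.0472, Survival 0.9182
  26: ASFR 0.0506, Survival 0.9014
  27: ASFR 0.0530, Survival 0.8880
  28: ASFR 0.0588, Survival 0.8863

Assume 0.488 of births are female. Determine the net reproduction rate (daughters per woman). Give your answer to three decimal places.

0.149

Proportion female at birth = 0.488.
Survival-weighted fertility by age (1·fₓ·Sₓ):
  22: 1 × 0.0397 × 0.9385 = 0.03726
  23: 1 × 0.0408 × 0.9296 = 0.03793
  24: 1 × 0.0446 × 0.9258 = 0.04129
  25: 1 × 0.0472 × 0.9182 = 0.04334
  26: 1 × 0.0506 × 0.9014 = 0.04561
  27: 1 × 0.0530 × 0.8880 = 0.04706
  28: 1 × 0.0588 × 0.8863 = 0.05211
Sum = 0.30460
NRR = 0.488 × 0.30460 = 0.14864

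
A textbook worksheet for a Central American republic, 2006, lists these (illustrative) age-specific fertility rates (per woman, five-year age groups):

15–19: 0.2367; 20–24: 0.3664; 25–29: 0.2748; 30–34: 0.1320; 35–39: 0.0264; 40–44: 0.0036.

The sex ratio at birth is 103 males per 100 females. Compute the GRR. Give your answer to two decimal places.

Proportion female at birth = 100 / (100 + 103) = 0.49261.
Sum of ASFRs = 0.2367 + 0.3664 + 0.2748 + 0.1320 + 0.0264 + 0.0036 = 1.0399
TFR = 5 × 1.0399 = 5.1995
GRR = 0.49261 × 5.1995 = 2.56133

2.56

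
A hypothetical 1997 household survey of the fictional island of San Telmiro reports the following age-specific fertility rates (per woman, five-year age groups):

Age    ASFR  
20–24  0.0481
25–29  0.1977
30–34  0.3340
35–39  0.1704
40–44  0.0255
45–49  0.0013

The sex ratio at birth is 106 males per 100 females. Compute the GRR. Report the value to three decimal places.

Proportion female at birth = 100 / (100 + 106) = 0.48544.
Sum of ASFRs = 0.0481 + 0.1977 + 0.3340 + 0.1704 + 0.0255 + 0.0013 = 0.7770
TFR = 5 × 0.7770 = 3.885
GRR = 0.48544 × 3.885 = 1.88593

1.886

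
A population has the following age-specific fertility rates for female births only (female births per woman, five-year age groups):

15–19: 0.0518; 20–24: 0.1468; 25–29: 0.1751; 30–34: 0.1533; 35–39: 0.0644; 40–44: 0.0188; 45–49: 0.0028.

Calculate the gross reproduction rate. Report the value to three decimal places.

3.065

Sum of female ASFRs = 0.0518 + 0.1468 + 0.1751 + 0.1533 + 0.0644 + 0.0188 + 0.0028 = 0.6130
GRR = 5 × 0.6130 = 3.065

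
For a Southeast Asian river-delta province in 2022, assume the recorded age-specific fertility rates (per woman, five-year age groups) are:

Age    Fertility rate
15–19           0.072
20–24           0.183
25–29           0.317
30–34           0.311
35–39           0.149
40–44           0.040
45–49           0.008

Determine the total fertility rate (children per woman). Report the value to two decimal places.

Sum of ASFRs = 0.072 + 0.183 + 0.317 + 0.311 + 0.149 + 0.040 + 0.008 = 1.080
TFR = 5 × 1.080 = 5.4

5.40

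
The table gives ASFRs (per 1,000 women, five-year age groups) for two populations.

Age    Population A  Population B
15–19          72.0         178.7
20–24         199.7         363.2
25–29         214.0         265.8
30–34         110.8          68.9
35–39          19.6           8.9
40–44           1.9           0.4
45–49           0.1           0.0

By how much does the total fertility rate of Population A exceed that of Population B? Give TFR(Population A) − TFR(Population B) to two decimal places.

Population A:
  Sum of ASFRs = 72.0 + 199.7 + 214.0 + 110.8 + 19.6 + 1.9 + 0.1 = 618.1
  TFR = 5 × 618.1 / 1000 = 3.0905
Population B:
  Sum of ASFRs = 178.7 + 363.2 + 265.8 + 68.9 + 8.9 + 0.4 + 0.0 = 885.9
  TFR = 5 × 885.9 / 1000 = 4.4295
Difference = 3.0905 − 4.4295 = -1.339

-1.34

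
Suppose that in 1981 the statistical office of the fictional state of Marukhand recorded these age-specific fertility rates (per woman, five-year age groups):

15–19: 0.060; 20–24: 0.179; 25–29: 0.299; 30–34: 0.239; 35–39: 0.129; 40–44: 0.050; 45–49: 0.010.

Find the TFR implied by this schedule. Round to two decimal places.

4.83

Sum of ASFRs = 0.060 + 0.179 + 0.299 + 0.239 + 0.129 + 0.050 + 0.010 = 0.966
TFR = 5 × 0.966 = 4.83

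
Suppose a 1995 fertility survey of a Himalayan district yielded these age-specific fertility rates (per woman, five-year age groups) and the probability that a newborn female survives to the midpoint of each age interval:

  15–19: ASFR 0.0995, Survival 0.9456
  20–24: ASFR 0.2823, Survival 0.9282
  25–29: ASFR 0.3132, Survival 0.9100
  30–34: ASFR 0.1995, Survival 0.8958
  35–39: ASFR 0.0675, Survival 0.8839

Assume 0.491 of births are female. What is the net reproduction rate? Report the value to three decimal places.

2.159

Proportion female at birth = 0.491.
Each age group contributes 5 × ASFR × survival:
  15–19: 5 × 0.0995 × 0.9456 = 0.47044
  20–24: 5 × 0.2823 × 0.9282 = 1.31015
  25–29: 5 × 0.3132 × 0.9100 = 1.42506
  30–34: 5 × 0.1995 × 0.8958 = 0.89356
  35–39: 5 × 0.0675 × 0.8839 = 0.29832
Sum = 4.39753
NRR = 0.491 × 4.39753 = 2.15919
With NRR above 1 the population is above replacement fertility.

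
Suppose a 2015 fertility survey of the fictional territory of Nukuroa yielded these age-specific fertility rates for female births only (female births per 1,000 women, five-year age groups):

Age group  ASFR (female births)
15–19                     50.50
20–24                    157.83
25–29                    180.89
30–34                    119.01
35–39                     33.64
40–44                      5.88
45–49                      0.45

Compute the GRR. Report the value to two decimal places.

Sum of female ASFRs = 50.50 + 157.83 + 180.89 + 119.01 + 33.64 + 5.88 + 0.45 = 548.20
GRR = 5 × 548.20 / 1000 = 2.741

2.74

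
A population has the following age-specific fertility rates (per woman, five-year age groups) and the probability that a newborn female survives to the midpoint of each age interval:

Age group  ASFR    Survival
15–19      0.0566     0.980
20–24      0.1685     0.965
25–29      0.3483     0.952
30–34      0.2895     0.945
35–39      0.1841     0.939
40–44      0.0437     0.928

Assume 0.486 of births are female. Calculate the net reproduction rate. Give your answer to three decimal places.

2.519

Proportion female at birth = 0.486.
Per-age-group product (5 × ASFR × survival probability):
  15–19: 5 × 0.0566 × 0.980 = 0.27734
  20–24: 5 × 0.1685 × 0.965 = 0.81301
  25–29: 5 × 0.3483 × 0.952 = 1.65791
  30–34: 5 × 0.2895 × 0.945 = 1.36789
  35–39: 5 × 0.1841 × 0.939 = 0.86435
  40–44: 5 × 0.0437 × 0.928 = 0.20277
Sum = 5.18327
NRR = 0.486 × 5.18327 = 2.51907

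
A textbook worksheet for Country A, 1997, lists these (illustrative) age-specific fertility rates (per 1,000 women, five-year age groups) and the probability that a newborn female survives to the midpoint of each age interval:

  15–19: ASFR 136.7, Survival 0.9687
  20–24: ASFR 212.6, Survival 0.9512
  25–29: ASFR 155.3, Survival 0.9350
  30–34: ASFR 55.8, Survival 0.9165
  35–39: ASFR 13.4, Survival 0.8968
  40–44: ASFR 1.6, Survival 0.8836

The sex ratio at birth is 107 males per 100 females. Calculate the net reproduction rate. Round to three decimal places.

1.315

Proportion female at birth = 100 / (100 + 107) = 0.48309.
Each age group contributes 5 × ASFR × survival:
  15–19: 5 × 136.7/1000 × 0.9687 = 0.66211
  20–24: 5 × 212.6/1000 × 0.9512 = 1.01113
  25–29: 5 × 155.3/1000 × 0.9350 = 0.72603
  30–34: 5 × 55.8/1000 × 0.9165 = 0.25570
  35–39: 5 × 13.4/1000 × 0.8968 = 0.06009
  40–44: 5 × 1.6/1000 × 0.8836 = 0.00707
Sum = 2.72213
NRR = 0.48309 × 2.72213 = 1.31503
With NRR above 1 the population is above replacement fertility.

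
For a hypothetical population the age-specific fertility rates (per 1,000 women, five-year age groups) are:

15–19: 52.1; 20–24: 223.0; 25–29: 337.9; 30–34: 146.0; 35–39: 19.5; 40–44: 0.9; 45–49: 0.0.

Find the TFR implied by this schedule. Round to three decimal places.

3.897

Sum of ASFRs = 52.1 + 223.0 + 337.9 + 146.0 + 19.5 + 0.9 + 0.0 = 779.4
TFR = 5 × 779.4 / 1000 = 3.897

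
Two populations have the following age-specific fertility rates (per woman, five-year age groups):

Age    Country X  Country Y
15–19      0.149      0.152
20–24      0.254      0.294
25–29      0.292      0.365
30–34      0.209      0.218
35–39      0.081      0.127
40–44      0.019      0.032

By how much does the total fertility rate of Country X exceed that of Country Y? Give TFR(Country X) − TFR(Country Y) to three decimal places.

Country X:
  Sum of ASFRs = 0.149 + 0.254 + 0.292 + 0.209 + 0.081 + 0.019 = 1.004
  TFR = 5 × 1.004 = 5.02
Country Y:
  Sum of ASFRs = 0.152 + 0.294 + 0.365 + 0.218 + 0.127 + 0.032 = 1.188
  TFR = 5 × 1.188 = 5.94
Difference = 5.02 − 5.94 = -0.92

-0.920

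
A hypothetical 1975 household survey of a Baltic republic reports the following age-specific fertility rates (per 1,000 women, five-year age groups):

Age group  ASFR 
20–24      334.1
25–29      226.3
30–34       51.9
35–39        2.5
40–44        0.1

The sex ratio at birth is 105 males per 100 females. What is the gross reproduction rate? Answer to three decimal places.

1.500

Proportion female at birth = 100 / (100 + 105) = 0.48780.
Sum of ASFRs = 334.1 + 226.3 + 51.9 + 2.5 + 0.1 = 614.9
TFR = 5 × 614.9 / 1000 = 3.0745
GRR = 0.48780 × 3.0745 = 1.49974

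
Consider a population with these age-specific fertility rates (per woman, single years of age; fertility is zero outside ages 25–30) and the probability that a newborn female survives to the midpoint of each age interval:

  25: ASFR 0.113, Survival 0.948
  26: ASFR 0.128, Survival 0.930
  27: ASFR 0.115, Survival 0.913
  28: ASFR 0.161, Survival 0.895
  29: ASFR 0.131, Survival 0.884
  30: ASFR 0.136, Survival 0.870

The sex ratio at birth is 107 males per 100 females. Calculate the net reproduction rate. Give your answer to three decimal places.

0.343

Proportion female at birth = 100 / (100 + 107) = 0.48309.
Per-age-group product (1 × ASFR × survival probability):
  25: 1 × 0.113 × 0.948 = 0.10712
  26: 1 × 0.128 × 0.930 = 0.11904
  27: 1 × 0.115 × 0.913 = 0.10500
  28: 1 × 0.161 × 0.895 = 0.14410
  29: 1 × 0.131 × 0.884 = 0.11580
  30: 1 × 0.136 × 0.870 = 0.11832
Sum = 0.70938
NRR = 0.48309 × 0.70938 = 0.34269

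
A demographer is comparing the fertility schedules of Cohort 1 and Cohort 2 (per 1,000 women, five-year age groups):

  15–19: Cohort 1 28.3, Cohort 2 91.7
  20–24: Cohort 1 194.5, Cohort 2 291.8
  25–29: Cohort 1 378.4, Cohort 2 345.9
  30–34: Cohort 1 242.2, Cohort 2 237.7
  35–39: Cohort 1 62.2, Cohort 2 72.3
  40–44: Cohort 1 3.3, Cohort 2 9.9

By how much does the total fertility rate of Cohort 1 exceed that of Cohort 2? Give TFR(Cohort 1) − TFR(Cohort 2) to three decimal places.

Cohort 1:
  Sum of ASFRs = 28.3 + 194.5 + 378.4 + 242.2 + 62.2 + 3.3 = 908.9
  TFR = 5 × 908.9 / 1000 = 4.5445
Cohort 2:
  Sum of ASFRs = 91.7 + 291.8 + 345.9 + 237.7 + 72.3 + 9.9 = 1049.3
  TFR = 5 × 1049.3 / 1000 = 5.2465
Difference = 4.5445 − 5.2465 = -0.702

-0.702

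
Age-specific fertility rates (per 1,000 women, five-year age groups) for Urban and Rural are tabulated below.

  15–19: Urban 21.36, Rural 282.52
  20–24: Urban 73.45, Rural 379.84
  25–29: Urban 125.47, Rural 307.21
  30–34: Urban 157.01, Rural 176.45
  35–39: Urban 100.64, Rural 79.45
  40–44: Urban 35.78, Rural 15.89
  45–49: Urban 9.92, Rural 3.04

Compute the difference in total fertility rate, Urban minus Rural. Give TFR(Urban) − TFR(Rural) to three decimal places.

-3.604

Urban:
  Sum of ASFRs = 21.36 + 73.45 + 125.47 + 157.01 + 100.64 + 35.78 + 9.92 = 523.63
  TFR = 5 × 523.63 / 1000 = 2.61815
Rural:
  Sum of ASFRs = 282.52 + 379.84 + 307.21 + 176.45 + 79.45 + 15.89 + 3.04 = 1244.40
  TFR = 5 × 1244.40 / 1000 = 6.222
Difference = 2.61815 − 6.222 = -3.60385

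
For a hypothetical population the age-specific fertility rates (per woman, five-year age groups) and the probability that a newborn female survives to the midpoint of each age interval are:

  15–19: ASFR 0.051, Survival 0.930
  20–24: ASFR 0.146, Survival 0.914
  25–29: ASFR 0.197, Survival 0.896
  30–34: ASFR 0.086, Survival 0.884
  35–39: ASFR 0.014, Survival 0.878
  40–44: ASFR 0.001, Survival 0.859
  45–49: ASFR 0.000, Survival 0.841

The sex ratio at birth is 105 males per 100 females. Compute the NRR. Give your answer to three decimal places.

1.089

Proportion female at birth = 100 / (100 + 105) = 0.48780.
Weighting each age-specific rate by interval width and survival:
  15–19: 5 × 0.051 × 0.930 = 0.23715
  20–24: 5 × 0.146 × 0.914 = 0.66722
  25–29: 5 × 0.197 × 0.896 = 0.88256
  30–34: 5 × 0.086 × 0.884 = 0.38012
  35–39: 5 × 0.014 × 0.878 = 0.06146
  40–44: 5 × 0.001 × 0.859 = 0.00430
  45–49: 5 × 0.000 × 0.841 = 0.00000
Sum = 2.23281
NRR = 0.48780 × 2.23281 = 1.08916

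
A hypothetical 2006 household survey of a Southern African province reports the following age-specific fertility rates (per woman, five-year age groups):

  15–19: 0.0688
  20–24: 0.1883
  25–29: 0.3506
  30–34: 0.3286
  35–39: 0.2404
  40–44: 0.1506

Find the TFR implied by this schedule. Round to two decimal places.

6.64

Sum of ASFRs = 0.0688 + 0.1883 + 0.3506 + 0.3286 + 0.2404 + 0.1506 = 1.3273
TFR = 5 × 1.3273 = 6.6365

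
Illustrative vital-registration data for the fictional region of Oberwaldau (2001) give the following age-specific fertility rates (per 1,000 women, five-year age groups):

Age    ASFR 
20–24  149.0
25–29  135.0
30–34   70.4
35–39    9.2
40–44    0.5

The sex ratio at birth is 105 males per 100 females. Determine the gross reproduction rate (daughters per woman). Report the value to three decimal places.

0.888

Proportion female at birth = 100 / (100 + 105) = 0.48780.
Sum of ASFRs = 149.0 + 135.0 + 70.4 + 9.2 + 0.5 = 364.1
TFR = 5 × 364.1 / 1000 = 1.8205
GRR = 0.48780 × 1.8205 = 0.88804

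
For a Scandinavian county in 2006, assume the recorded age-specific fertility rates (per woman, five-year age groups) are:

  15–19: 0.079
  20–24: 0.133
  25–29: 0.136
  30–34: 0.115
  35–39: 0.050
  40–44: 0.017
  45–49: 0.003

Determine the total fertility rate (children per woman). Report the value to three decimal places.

2.665

Sum of ASFRs = 0.079 + 0.133 + 0.136 + 0.115 + 0.050 + 0.017 + 0.003 = 0.533
TFR = 5 × 0.533 = 2.665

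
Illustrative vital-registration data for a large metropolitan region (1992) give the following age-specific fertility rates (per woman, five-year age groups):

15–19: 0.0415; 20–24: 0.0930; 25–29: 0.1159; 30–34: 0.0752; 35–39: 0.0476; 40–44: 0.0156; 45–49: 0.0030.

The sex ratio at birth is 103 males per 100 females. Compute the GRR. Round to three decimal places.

Proportion female at birth = 100 / (100 + 103) = 0.49261.
Sum of ASFRs = 0.0415 + 0.0930 + 0.1159 + 0.0752 + 0.0476 + 0.0156 + 0.0030 = 0.3918
TFR = 5 × 0.3918 = 1.959
GRR = 0.49261 × 1.959 = 0.96502

0.965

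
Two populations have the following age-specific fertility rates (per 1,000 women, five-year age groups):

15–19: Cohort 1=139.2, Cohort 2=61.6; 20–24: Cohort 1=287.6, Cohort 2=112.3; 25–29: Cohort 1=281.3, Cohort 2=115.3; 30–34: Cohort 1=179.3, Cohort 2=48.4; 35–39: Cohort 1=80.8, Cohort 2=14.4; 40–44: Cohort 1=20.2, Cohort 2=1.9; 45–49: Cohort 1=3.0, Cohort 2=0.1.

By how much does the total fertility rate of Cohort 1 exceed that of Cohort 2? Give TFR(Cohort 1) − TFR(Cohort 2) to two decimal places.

3.19

Cohort 1:
  Sum of ASFRs = 139.2 + 287.6 + 281.3 + 179.3 + 80.8 + 20.2 + 3.0 = 991.4
  TFR = 5 × 991.4 / 1000 = 4.957
Cohort 2:
  Sum of ASFRs = 61.6 + 112.3 + 115.3 + 48.4 + 14.4 + 1.9 + 0.1 = 354.0
  TFR = 5 × 354.0 / 1000 = 1.77
Difference = 4.957 − 1.77 = 3.187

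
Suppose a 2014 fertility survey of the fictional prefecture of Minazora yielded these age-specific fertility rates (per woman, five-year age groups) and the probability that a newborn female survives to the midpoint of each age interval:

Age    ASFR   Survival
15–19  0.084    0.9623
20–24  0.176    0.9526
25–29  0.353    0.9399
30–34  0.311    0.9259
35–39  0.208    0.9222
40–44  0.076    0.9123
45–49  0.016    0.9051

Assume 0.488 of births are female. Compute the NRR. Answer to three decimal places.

2.791

Proportion female at birth = 0.488.
Per-age-group product (5 × ASFR × survival probability):
  15–19: 5 × 0.084 × 0.9623 = 0.40417
  20–24: 5 × 0.176 × 0.9526 = 0.83829
  25–29: 5 × 0.353 × 0.9399 = 1.65892
  30–34: 5 × 0.311 × 0.9259 = 1.43977
  35–39: 5 × 0.208 × 0.9222 = 0.95909
  40–44: 5 × 0.076 × 0.9123 = 0.34667
  45–49: 5 × 0.016 × 0.9051 = 0.07241
Sum = 5.71932
NRR = 0.488 × 5.71932 = 2.79103
With NRR above 1 the population is above replacement fertility.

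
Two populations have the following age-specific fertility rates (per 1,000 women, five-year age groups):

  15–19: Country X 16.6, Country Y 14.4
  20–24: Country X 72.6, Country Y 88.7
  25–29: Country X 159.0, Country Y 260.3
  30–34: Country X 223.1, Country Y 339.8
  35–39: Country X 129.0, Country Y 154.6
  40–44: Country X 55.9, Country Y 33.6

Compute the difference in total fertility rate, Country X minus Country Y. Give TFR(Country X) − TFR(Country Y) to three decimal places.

-1.176

Country X:
  Sum of ASFRs = 16.6 + 72.6 + 159.0 + 223.1 + 129.0 + 55.9 = 656.2
  TFR = 5 × 656.2 / 1000 = 3.281
Country Y:
  Sum of ASFRs = 14.4 + 88.7 + 260.3 + 339.8 + 154.6 + 33.6 = 891.4
  TFR = 5 × 891.4 / 1000 = 4.457
Difference = 3.281 − 4.457 = -1.176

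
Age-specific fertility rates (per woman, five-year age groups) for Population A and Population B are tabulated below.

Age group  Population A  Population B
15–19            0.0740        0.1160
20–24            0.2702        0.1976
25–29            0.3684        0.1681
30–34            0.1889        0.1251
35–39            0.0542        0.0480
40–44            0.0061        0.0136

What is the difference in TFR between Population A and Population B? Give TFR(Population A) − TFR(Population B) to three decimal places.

1.467

Population A:
  Sum of ASFRs = 0.0740 + 0.2702 + 0.3684 + 0.1889 + 0.0542 + 0.0061 = 0.9618
  TFR = 5 × 0.9618 = 4.809
Population B:
  Sum of ASFRs = 0.1160 + 0.1976 + 0.1681 + 0.1251 + 0.0480 + 0.0136 = 0.6684
  TFR = 5 × 0.6684 = 3.342
Difference = 4.809 − 3.342 = 1.467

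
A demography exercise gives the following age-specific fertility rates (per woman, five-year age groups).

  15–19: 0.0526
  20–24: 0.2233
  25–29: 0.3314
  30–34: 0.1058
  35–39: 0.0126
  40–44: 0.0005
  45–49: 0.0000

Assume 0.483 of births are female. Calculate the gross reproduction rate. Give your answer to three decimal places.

Proportion female at birth = 0.483.
Sum of ASFRs = 0.0526 + 0.2233 + 0.3314 + 0.1058 + 0.0126 + 0.0005 + 0.0000 = 0.7262
TFR = 5 × 0.7262 = 3.631
GRR = 0.483 × 3.631 = 1.75377

1.754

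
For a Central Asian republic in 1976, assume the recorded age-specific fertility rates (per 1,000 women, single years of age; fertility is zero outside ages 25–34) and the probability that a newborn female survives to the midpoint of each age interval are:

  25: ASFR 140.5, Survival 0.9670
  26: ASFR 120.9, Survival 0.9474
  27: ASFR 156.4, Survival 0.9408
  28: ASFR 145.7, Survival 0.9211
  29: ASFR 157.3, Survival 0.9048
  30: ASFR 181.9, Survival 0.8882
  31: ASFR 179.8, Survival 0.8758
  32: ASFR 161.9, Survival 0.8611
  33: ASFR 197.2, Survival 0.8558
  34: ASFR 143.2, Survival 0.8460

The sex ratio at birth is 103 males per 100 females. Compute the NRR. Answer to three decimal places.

Proportion female at birth = 100 / (100 + 103) = 0.49261.
Each age group contributes 1 × ASFR × survival:
  25: 1 × 140.5/1000 × 0.9670 = 0.13586
  26: 1 × 120.9/1000 × 0.9474 = 0.11454
  27: 1 × 156.4/1000 × 0.9408 = 0.14714
  28: 1 × 145.7/1000 × 0.9211 = 0.13420
  29: 1 × 157.3/1000 × 0.9048 = 0.14233
  30: 1 × 181.9/1000 × 0.8882 = 0.16156
  31: 1 × 179.8/1000 × 0.8758 = 0.15747
  32: 1 × 161.9/1000 × 0.8611 = 0.13941
  33: 1 × 197.2/1000 × 0.8558 = 0.16876
  34: 1 × 143.2/1000 × 0.8460 = 0.12115
Sum = 1.42242
NRR = 0.49261 × 1.42242 = 0.70070

0.701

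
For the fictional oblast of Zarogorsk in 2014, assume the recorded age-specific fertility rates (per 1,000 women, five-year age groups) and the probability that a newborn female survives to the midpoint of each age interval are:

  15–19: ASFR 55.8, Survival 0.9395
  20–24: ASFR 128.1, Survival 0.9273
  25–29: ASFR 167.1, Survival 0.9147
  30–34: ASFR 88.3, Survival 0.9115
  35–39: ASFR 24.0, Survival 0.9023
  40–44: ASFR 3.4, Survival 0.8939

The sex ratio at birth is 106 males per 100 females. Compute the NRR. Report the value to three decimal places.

Proportion female at birth = 100 / (100 + 106) = 0.48544.
Weighting each age-specific rate by interval width and survival:
  15–19: 5 × 55.8/1000 × 0.9395 = 0.26212
  20–24: 5 × 128.1/1000 × 0.9273 = 0.59394
  25–29: 5 × 167.1/1000 × 0.9147 = 0.76423
  30–34: 5 × 88.3/1000 × 0.9115 = 0.40243
  35–39: 5 × 24.0/1000 × 0.9023 = 0.10828
  40–44: 5 × 3.4/1000 × 0.8939 = 0.01520
Sum = 2.14620
NRR = 0.48544 × 2.14620 = 1.04185

1.042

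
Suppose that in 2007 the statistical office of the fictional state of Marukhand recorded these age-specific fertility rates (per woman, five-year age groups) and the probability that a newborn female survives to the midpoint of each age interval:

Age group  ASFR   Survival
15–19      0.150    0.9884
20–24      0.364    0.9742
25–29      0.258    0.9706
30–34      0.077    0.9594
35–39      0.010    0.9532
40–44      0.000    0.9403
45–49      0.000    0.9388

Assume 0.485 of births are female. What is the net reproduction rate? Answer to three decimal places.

2.029

Proportion female at birth = 0.485.
Weighting each age-specific rate by interval width and survival:
  15–19: 5 × 0.150 × 0.9884 = 0.74130
  20–24: 5 × 0.364 × 0.9742 = 1.77304
  25–29: 5 × 0.258 × 0.9706 = 1.25207
  30–34: 5 × 0.077 × 0.9594 = 0.36937
  35–39: 5 × 0.010 × 0.9532 = 0.04766
  40–44: 5 × 0.000 × 0.9403 = 0.00000
  45–49: 5 × 0.000 × 0.9388 = 0.00000
Sum = 4.18344
NRR = 0.485 × 4.18344 = 2.02897
An NRR exceeding 1 indicates intrinsic growth under these rates.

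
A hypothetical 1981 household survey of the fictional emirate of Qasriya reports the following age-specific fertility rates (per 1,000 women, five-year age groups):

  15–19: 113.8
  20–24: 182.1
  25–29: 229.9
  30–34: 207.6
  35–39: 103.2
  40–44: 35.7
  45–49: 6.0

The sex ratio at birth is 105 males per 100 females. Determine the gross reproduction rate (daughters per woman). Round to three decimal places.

2.142

Proportion female at birth = 100 / (100 + 105) = 0.48780.
Sum of ASFRs = 113.8 + 182.1 + 229.9 + 207.6 + 103.2 + 35.7 + 6.0 = 878.3
TFR = 5 × 878.3 / 1000 = 4.3915
GRR = 0.48780 × 4.3915 = 2.14217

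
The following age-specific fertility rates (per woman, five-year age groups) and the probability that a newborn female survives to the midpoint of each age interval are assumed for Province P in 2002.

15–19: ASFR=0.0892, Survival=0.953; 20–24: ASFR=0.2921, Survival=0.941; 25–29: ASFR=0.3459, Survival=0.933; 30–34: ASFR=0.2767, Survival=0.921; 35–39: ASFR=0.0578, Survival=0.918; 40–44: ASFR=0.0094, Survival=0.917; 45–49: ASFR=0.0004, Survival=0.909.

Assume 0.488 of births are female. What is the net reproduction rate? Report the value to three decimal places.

2.439

Proportion female at birth = 0.488.
Survival-weighted fertility by age (5·fₓ·Sₓ):
  15–19: 5 × 0.0892 × 0.953 = 0.42504
  20–24: 5 × 0.2921 × 0.941 = 1.37433
  25–29: 5 × 0.3459 × 0.933 = 1.61362
  30–34: 5 × 0.2767 × 0.921 = 1.27420
  35–39: 5 × 0.0578 × 0.918 = 0.26530
  40–44: 5 × 0.0094 × 0.917 = 0.04310
  45–49: 5 × 0.0004 × 0.909 = 0.00182
Sum = 4.99741
NRR = 0.488 × 4.99741 = 2.43874
NRR > 1, so each generation more than replaces itself.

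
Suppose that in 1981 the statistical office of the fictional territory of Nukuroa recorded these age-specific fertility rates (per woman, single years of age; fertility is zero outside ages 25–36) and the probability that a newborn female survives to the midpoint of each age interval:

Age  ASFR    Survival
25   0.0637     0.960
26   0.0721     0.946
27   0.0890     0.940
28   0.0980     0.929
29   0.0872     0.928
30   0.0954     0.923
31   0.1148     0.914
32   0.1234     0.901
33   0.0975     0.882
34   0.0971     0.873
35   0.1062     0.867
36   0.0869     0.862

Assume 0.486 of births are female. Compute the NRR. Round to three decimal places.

0.499

Proportion female at birth = 0.486.
Per-age-group product (1 × ASFR × survival probability):
  25: 1 × 0.0637 × 0.960 = 0.06115
  26: 1 × 0.0721 × 0.946 = 0.06821
  27: 1 × 0.0890 × 0.940 = 0.08366
  28: 1 × 0.0980 × 0.929 = 0.09104
  29: 1 × 0.0872 × 0.928 = 0.08092
  30: 1 × 0.0954 × 0.923 = 0.08805
  31: 1 × 0.1148 × 0.914 = 0.10493
  32: 1 × 0.1234 × 0.901 = 0.11118
  33: 1 × 0.0975 × 0.882 = 0.08600
  34: 1 × 0.0971 × 0.873 = 0.08477
  35: 1 × 0.1062 × 0.867 = 0.09208
  36: 1 × 0.0869 × 0.862 = 0.07491
Sum = 1.02690
NRR = 0.486 × 1.02690 = 0.49907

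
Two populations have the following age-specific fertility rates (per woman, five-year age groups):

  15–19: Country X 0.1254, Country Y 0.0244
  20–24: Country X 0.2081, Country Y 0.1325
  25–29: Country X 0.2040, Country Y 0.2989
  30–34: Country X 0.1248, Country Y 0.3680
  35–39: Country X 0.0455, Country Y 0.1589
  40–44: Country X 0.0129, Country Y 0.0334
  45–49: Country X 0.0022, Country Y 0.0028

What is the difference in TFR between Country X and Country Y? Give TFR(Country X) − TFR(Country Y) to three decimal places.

Country X:
  Sum of ASFRs = 0.1254 + 0.2081 + 0.2040 + 0.1248 + 0.0455 + 0.0129 + 0.0022 = 0.7229
  TFR = 5 × 0.7229 = 3.6145
Country Y:
  Sum of ASFRs = 0.0244 + 0.1325 + 0.2989 + 0.3680 + 0.1589 + 0.0334 + 0.0028 = 1.0189
  TFR = 5 × 1.0189 = 5.0945
Difference = 3.6145 − 5.0945 = -1.48

-1.480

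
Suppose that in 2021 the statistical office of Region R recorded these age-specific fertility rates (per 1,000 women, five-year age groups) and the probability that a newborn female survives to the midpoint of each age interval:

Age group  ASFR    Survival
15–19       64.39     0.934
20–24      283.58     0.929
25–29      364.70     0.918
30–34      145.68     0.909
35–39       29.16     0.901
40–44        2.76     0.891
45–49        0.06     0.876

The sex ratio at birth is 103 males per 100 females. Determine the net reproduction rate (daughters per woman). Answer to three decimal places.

Proportion female at birth = 100 / (100 + 103) = 0.49261.
Weighting each age-specific rate by interval width and survival:
  15–19: 5 × 64.39/1000 × 0.934 = 0.30070
  20–24: 5 × 283.58/1000 × 0.929 = 1.31723
  25–29: 5 × 364.70/1000 × 0.918 = 1.67397
  30–34: 5 × 145.68/1000 × 0.909 = 0.66212
  35–39: 5 × 29.16/1000 × 0.901 = 0.13137
  40–44: 5 × 2.76/1000 × 0.891 = 0.01230
  45–49: 5 × 0.06/1000 × 0.876 = 0.00026
Sum = 4.09795
NRR = 0.49261 × 4.09795 = 2.01869

2.019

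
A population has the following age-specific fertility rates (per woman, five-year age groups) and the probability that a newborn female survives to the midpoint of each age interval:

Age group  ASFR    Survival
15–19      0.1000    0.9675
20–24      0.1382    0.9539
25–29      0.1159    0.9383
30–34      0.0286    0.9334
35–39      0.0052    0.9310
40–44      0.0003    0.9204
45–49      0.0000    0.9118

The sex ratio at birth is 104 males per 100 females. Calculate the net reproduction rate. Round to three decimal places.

Proportion female at birth = 100 / (100 + 104) = 0.49020.
Each age group contributes 5 × ASFR × survival:
  15–19: 5 × 0.1000 × 0.9675 = 0.48375
  20–24: 5 × 0.1382 × 0.9539 = 0.65914
  25–29: 5 × 0.1159 × 0.9383 = 0.54374
  30–34: 5 × 0.0286 × 0.9334 = 0.13348
  35–39: 5 × 0.0052 × 0.9310 = 0.02421
  40–44: 5 × 0.0003 × 0.9204 = 0.00138
  45–49: 5 × 0.0000 × 0.9118 = 0.00000
Sum = 1.84570
NRR = 0.49020 × 1.84570 = 0.90476

0.905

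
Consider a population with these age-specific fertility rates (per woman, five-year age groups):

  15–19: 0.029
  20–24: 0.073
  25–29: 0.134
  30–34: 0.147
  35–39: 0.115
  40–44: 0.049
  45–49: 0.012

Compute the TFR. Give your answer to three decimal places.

2.795

Sum of ASFRs = 0.029 + 0.073 + 0.134 + 0.147 + 0.115 + 0.049 + 0.012 = 0.559
TFR = 5 × 0.559 = 2.795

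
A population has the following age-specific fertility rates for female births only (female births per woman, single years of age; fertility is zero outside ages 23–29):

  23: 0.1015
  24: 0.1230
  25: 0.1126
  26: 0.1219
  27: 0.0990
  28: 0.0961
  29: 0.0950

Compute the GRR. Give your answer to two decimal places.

Sum of female ASFRs = 0.1015 + 0.1230 + 0.1126 + 0.1219 + 0.0990 + 0.0961 + 0.0950 = 0.7491
GRR = 0.7491

0.75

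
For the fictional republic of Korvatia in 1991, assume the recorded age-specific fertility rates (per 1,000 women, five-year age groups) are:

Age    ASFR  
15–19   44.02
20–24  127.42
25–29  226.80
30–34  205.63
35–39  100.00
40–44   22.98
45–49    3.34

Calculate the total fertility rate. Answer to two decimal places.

3.65

Sum of ASFRs = 44.02 + 127.42 + 226.80 + 205.63 + 100.00 + 22.98 + 3.34 = 730.19
TFR = 5 × 730.19 / 1000 = 3.65095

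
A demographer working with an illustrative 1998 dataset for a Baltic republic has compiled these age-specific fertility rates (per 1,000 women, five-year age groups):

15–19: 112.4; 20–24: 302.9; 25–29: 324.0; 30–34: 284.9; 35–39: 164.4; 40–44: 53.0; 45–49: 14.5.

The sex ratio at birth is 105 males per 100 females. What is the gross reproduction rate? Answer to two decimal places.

Proportion female at birth = 100 / (100 + 105) = 0.48780.
Sum of ASFRs = 112.4 + 302.9 + 324.0 + 284.9 + 164.4 + 53.0 + 14.5 = 1256.1
TFR = 5 × 1256.1 / 1000 = 6.2805
GRR = 0.48780 × 6.2805 = 3.06363

3.06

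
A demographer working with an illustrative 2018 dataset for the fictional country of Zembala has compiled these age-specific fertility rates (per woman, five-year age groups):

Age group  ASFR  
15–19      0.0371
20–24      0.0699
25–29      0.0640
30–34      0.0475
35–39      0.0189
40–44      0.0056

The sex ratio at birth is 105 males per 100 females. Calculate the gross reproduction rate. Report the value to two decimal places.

Proportion female at birth = 100 / (100 + 105) = 0.48780.
Sum of ASFRs = 0.0371 + 0.0699 + 0.0640 + 0.0475 + 0.0189 + 0.0056 = 0.2430
TFR = 5 × 0.2430 = 1.215
GRR = 0.48780 × 1.215 = 0.59268

0.59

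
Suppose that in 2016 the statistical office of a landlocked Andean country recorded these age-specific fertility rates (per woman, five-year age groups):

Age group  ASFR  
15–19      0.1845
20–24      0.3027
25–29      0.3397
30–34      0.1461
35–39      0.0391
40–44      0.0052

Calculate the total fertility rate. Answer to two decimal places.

Sum of ASFRs = 0.1845 + 0.3027 + 0.3397 + 0.1461 + 0.0391 + 0.0052 = 1.0173
TFR = 5 × 1.0173 = 5.0865

5.09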